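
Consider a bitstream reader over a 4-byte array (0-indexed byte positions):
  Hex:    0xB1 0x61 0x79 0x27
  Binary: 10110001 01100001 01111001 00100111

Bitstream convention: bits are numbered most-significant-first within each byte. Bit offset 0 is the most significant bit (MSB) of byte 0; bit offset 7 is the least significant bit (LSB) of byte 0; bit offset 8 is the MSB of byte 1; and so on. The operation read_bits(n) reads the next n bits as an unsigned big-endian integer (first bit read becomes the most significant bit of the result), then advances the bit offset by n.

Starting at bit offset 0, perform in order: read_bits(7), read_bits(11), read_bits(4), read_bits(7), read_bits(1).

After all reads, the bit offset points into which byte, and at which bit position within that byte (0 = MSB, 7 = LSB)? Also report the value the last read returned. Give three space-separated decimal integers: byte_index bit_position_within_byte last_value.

Answer: 3 6 1

Derivation:
Read 1: bits[0:7] width=7 -> value=88 (bin 1011000); offset now 7 = byte 0 bit 7; 25 bits remain
Read 2: bits[7:18] width=11 -> value=1413 (bin 10110000101); offset now 18 = byte 2 bit 2; 14 bits remain
Read 3: bits[18:22] width=4 -> value=14 (bin 1110); offset now 22 = byte 2 bit 6; 10 bits remain
Read 4: bits[22:29] width=7 -> value=36 (bin 0100100); offset now 29 = byte 3 bit 5; 3 bits remain
Read 5: bits[29:30] width=1 -> value=1 (bin 1); offset now 30 = byte 3 bit 6; 2 bits remain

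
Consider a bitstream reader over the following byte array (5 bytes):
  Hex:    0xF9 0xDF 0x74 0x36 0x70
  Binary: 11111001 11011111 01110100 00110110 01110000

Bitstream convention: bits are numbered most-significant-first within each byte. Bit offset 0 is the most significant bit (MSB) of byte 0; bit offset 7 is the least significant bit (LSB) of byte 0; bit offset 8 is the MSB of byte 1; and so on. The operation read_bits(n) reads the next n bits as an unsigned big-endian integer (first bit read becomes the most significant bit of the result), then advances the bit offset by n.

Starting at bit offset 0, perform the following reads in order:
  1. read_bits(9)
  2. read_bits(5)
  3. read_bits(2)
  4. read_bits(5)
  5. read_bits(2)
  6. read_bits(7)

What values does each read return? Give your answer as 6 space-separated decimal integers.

Answer: 499 23 3 14 2 13

Derivation:
Read 1: bits[0:9] width=9 -> value=499 (bin 111110011); offset now 9 = byte 1 bit 1; 31 bits remain
Read 2: bits[9:14] width=5 -> value=23 (bin 10111); offset now 14 = byte 1 bit 6; 26 bits remain
Read 3: bits[14:16] width=2 -> value=3 (bin 11); offset now 16 = byte 2 bit 0; 24 bits remain
Read 4: bits[16:21] width=5 -> value=14 (bin 01110); offset now 21 = byte 2 bit 5; 19 bits remain
Read 5: bits[21:23] width=2 -> value=2 (bin 10); offset now 23 = byte 2 bit 7; 17 bits remain
Read 6: bits[23:30] width=7 -> value=13 (bin 0001101); offset now 30 = byte 3 bit 6; 10 bits remain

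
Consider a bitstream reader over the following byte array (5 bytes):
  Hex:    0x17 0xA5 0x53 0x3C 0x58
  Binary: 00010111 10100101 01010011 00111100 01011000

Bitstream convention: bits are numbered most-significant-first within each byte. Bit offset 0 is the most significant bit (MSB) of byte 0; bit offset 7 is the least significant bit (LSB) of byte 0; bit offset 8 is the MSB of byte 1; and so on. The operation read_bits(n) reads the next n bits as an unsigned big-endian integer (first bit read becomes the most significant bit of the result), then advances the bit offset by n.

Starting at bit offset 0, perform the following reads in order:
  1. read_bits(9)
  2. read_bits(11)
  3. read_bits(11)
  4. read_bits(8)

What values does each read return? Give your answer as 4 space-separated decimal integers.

Read 1: bits[0:9] width=9 -> value=47 (bin 000101111); offset now 9 = byte 1 bit 1; 31 bits remain
Read 2: bits[9:20] width=11 -> value=597 (bin 01001010101); offset now 20 = byte 2 bit 4; 20 bits remain
Read 3: bits[20:31] width=11 -> value=414 (bin 00110011110); offset now 31 = byte 3 bit 7; 9 bits remain
Read 4: bits[31:39] width=8 -> value=44 (bin 00101100); offset now 39 = byte 4 bit 7; 1 bits remain

Answer: 47 597 414 44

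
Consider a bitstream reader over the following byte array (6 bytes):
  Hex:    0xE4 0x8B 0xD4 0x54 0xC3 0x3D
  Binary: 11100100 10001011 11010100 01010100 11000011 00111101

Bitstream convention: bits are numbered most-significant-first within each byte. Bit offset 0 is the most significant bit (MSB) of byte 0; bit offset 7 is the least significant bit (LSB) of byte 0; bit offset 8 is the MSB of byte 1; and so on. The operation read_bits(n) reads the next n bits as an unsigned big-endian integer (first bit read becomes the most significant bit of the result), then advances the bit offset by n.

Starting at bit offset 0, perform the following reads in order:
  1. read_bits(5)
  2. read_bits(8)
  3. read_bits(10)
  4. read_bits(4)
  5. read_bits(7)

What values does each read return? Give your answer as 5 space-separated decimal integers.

Read 1: bits[0:5] width=5 -> value=28 (bin 11100); offset now 5 = byte 0 bit 5; 43 bits remain
Read 2: bits[5:13] width=8 -> value=145 (bin 10010001); offset now 13 = byte 1 bit 5; 35 bits remain
Read 3: bits[13:23] width=10 -> value=490 (bin 0111101010); offset now 23 = byte 2 bit 7; 25 bits remain
Read 4: bits[23:27] width=4 -> value=2 (bin 0010); offset now 27 = byte 3 bit 3; 21 bits remain
Read 5: bits[27:34] width=7 -> value=83 (bin 1010011); offset now 34 = byte 4 bit 2; 14 bits remain

Answer: 28 145 490 2 83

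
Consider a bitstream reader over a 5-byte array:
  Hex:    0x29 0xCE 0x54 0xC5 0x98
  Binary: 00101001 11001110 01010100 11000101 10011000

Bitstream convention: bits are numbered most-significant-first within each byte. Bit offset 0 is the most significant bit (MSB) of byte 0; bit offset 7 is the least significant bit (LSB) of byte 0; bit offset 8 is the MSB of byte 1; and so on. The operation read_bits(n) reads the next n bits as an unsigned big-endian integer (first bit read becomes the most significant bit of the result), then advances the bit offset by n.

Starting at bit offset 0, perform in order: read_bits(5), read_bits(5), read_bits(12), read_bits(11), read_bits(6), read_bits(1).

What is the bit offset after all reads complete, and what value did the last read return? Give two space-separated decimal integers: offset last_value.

Answer: 40 0

Derivation:
Read 1: bits[0:5] width=5 -> value=5 (bin 00101); offset now 5 = byte 0 bit 5; 35 bits remain
Read 2: bits[5:10] width=5 -> value=7 (bin 00111); offset now 10 = byte 1 bit 2; 30 bits remain
Read 3: bits[10:22] width=12 -> value=917 (bin 001110010101); offset now 22 = byte 2 bit 6; 18 bits remain
Read 4: bits[22:33] width=11 -> value=395 (bin 00110001011); offset now 33 = byte 4 bit 1; 7 bits remain
Read 5: bits[33:39] width=6 -> value=12 (bin 001100); offset now 39 = byte 4 bit 7; 1 bits remain
Read 6: bits[39:40] width=1 -> value=0 (bin 0); offset now 40 = byte 5 bit 0; 0 bits remain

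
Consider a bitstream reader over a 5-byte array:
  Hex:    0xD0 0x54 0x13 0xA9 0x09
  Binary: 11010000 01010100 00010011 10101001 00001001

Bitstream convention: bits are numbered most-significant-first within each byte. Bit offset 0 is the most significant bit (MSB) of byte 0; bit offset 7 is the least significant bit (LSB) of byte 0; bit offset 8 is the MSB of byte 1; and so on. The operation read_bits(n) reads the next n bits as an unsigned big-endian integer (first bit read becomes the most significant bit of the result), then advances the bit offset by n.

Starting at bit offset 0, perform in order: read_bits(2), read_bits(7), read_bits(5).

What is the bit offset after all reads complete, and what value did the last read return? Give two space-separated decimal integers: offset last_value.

Read 1: bits[0:2] width=2 -> value=3 (bin 11); offset now 2 = byte 0 bit 2; 38 bits remain
Read 2: bits[2:9] width=7 -> value=32 (bin 0100000); offset now 9 = byte 1 bit 1; 31 bits remain
Read 3: bits[9:14] width=5 -> value=21 (bin 10101); offset now 14 = byte 1 bit 6; 26 bits remain

Answer: 14 21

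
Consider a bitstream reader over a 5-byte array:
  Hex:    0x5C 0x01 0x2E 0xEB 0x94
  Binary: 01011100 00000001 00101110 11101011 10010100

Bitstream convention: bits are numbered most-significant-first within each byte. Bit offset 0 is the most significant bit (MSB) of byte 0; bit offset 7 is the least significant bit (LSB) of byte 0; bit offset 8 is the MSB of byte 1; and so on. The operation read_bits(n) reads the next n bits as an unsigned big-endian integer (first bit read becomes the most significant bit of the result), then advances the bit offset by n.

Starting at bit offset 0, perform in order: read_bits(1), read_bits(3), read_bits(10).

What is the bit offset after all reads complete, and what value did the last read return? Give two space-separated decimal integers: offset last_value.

Answer: 14 768

Derivation:
Read 1: bits[0:1] width=1 -> value=0 (bin 0); offset now 1 = byte 0 bit 1; 39 bits remain
Read 2: bits[1:4] width=3 -> value=5 (bin 101); offset now 4 = byte 0 bit 4; 36 bits remain
Read 3: bits[4:14] width=10 -> value=768 (bin 1100000000); offset now 14 = byte 1 bit 6; 26 bits remain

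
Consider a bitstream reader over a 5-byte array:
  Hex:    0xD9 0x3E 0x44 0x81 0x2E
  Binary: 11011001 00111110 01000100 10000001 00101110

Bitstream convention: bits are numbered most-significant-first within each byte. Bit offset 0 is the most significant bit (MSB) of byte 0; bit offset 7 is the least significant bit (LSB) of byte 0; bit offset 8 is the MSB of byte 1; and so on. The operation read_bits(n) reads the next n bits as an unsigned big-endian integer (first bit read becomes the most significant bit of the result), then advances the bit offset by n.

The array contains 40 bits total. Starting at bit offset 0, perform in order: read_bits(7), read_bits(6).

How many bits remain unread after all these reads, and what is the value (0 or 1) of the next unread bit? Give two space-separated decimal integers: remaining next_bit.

Read 1: bits[0:7] width=7 -> value=108 (bin 1101100); offset now 7 = byte 0 bit 7; 33 bits remain
Read 2: bits[7:13] width=6 -> value=39 (bin 100111); offset now 13 = byte 1 bit 5; 27 bits remain

Answer: 27 1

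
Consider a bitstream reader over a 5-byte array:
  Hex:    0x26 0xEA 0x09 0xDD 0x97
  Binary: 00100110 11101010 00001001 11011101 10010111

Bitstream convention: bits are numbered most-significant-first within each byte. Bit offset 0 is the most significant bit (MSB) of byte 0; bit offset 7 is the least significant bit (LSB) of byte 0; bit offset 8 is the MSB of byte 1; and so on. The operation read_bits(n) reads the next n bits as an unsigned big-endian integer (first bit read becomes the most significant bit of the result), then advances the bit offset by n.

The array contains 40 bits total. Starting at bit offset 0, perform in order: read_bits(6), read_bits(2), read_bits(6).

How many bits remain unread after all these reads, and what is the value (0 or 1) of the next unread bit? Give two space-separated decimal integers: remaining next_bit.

Read 1: bits[0:6] width=6 -> value=9 (bin 001001); offset now 6 = byte 0 bit 6; 34 bits remain
Read 2: bits[6:8] width=2 -> value=2 (bin 10); offset now 8 = byte 1 bit 0; 32 bits remain
Read 3: bits[8:14] width=6 -> value=58 (bin 111010); offset now 14 = byte 1 bit 6; 26 bits remain

Answer: 26 1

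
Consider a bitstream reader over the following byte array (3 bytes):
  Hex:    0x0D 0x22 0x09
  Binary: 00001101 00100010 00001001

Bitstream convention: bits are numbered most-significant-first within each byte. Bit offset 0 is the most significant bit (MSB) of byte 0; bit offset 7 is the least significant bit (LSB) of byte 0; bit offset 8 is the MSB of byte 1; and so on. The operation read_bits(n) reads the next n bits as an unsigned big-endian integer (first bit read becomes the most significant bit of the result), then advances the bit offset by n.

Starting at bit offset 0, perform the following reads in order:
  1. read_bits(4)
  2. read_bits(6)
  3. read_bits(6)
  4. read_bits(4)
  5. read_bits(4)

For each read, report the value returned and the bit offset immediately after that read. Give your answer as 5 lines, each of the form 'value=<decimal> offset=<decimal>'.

Answer: value=0 offset=4
value=52 offset=10
value=34 offset=16
value=0 offset=20
value=9 offset=24

Derivation:
Read 1: bits[0:4] width=4 -> value=0 (bin 0000); offset now 4 = byte 0 bit 4; 20 bits remain
Read 2: bits[4:10] width=6 -> value=52 (bin 110100); offset now 10 = byte 1 bit 2; 14 bits remain
Read 3: bits[10:16] width=6 -> value=34 (bin 100010); offset now 16 = byte 2 bit 0; 8 bits remain
Read 4: bits[16:20] width=4 -> value=0 (bin 0000); offset now 20 = byte 2 bit 4; 4 bits remain
Read 5: bits[20:24] width=4 -> value=9 (bin 1001); offset now 24 = byte 3 bit 0; 0 bits remain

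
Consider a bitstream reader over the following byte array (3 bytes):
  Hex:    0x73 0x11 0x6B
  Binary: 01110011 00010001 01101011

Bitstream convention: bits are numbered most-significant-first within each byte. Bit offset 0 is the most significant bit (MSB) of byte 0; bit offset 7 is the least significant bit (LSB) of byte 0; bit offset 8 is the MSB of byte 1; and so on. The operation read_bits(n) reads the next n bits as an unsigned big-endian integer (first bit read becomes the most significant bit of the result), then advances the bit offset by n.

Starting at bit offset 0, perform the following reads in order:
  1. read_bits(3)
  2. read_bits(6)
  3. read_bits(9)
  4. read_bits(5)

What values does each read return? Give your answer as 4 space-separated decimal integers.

Answer: 3 38 69 21

Derivation:
Read 1: bits[0:3] width=3 -> value=3 (bin 011); offset now 3 = byte 0 bit 3; 21 bits remain
Read 2: bits[3:9] width=6 -> value=38 (bin 100110); offset now 9 = byte 1 bit 1; 15 bits remain
Read 3: bits[9:18] width=9 -> value=69 (bin 001000101); offset now 18 = byte 2 bit 2; 6 bits remain
Read 4: bits[18:23] width=5 -> value=21 (bin 10101); offset now 23 = byte 2 bit 7; 1 bits remain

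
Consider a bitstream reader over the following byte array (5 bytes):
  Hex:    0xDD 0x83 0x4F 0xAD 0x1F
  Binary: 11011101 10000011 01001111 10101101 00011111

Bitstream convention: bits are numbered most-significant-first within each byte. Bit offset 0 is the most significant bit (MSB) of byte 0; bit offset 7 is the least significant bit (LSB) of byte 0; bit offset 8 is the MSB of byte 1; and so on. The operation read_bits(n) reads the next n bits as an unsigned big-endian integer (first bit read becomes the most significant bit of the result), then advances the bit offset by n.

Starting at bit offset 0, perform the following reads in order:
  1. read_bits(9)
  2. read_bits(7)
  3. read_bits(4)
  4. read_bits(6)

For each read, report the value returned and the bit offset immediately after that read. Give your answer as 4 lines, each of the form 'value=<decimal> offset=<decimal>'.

Answer: value=443 offset=9
value=3 offset=16
value=4 offset=20
value=62 offset=26

Derivation:
Read 1: bits[0:9] width=9 -> value=443 (bin 110111011); offset now 9 = byte 1 bit 1; 31 bits remain
Read 2: bits[9:16] width=7 -> value=3 (bin 0000011); offset now 16 = byte 2 bit 0; 24 bits remain
Read 3: bits[16:20] width=4 -> value=4 (bin 0100); offset now 20 = byte 2 bit 4; 20 bits remain
Read 4: bits[20:26] width=6 -> value=62 (bin 111110); offset now 26 = byte 3 bit 2; 14 bits remain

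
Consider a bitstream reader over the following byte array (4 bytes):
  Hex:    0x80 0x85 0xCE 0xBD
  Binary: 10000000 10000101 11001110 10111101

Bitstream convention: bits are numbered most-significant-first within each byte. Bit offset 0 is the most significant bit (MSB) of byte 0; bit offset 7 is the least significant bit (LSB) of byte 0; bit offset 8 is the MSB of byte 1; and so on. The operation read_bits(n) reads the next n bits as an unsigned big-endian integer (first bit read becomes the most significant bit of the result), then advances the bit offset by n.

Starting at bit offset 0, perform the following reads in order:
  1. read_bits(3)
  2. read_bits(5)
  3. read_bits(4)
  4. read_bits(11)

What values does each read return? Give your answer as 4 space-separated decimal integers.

Read 1: bits[0:3] width=3 -> value=4 (bin 100); offset now 3 = byte 0 bit 3; 29 bits remain
Read 2: bits[3:8] width=5 -> value=0 (bin 00000); offset now 8 = byte 1 bit 0; 24 bits remain
Read 3: bits[8:12] width=4 -> value=8 (bin 1000); offset now 12 = byte 1 bit 4; 20 bits remain
Read 4: bits[12:23] width=11 -> value=743 (bin 01011100111); offset now 23 = byte 2 bit 7; 9 bits remain

Answer: 4 0 8 743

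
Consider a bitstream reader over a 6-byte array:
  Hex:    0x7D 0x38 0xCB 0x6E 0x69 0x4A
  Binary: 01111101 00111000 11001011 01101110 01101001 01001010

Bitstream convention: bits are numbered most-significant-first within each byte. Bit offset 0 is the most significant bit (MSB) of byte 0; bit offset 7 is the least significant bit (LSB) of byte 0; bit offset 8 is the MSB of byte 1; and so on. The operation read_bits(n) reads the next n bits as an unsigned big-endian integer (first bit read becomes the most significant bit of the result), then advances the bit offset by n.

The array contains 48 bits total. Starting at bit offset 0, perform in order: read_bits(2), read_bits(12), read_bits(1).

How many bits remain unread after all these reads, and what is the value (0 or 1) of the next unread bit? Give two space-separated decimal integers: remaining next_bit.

Read 1: bits[0:2] width=2 -> value=1 (bin 01); offset now 2 = byte 0 bit 2; 46 bits remain
Read 2: bits[2:14] width=12 -> value=3918 (bin 111101001110); offset now 14 = byte 1 bit 6; 34 bits remain
Read 3: bits[14:15] width=1 -> value=0 (bin 0); offset now 15 = byte 1 bit 7; 33 bits remain

Answer: 33 0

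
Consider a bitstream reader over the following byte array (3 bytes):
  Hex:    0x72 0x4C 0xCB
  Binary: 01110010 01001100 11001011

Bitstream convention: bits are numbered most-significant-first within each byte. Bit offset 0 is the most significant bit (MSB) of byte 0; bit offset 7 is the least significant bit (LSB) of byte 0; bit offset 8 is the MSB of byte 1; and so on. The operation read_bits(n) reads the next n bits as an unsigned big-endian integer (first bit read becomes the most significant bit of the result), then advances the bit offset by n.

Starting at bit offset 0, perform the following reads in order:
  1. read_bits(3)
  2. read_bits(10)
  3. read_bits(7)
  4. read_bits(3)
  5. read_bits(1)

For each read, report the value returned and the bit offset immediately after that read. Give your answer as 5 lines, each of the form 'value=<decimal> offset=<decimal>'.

Answer: value=3 offset=3
value=585 offset=13
value=76 offset=20
value=5 offset=23
value=1 offset=24

Derivation:
Read 1: bits[0:3] width=3 -> value=3 (bin 011); offset now 3 = byte 0 bit 3; 21 bits remain
Read 2: bits[3:13] width=10 -> value=585 (bin 1001001001); offset now 13 = byte 1 bit 5; 11 bits remain
Read 3: bits[13:20] width=7 -> value=76 (bin 1001100); offset now 20 = byte 2 bit 4; 4 bits remain
Read 4: bits[20:23] width=3 -> value=5 (bin 101); offset now 23 = byte 2 bit 7; 1 bits remain
Read 5: bits[23:24] width=1 -> value=1 (bin 1); offset now 24 = byte 3 bit 0; 0 bits remain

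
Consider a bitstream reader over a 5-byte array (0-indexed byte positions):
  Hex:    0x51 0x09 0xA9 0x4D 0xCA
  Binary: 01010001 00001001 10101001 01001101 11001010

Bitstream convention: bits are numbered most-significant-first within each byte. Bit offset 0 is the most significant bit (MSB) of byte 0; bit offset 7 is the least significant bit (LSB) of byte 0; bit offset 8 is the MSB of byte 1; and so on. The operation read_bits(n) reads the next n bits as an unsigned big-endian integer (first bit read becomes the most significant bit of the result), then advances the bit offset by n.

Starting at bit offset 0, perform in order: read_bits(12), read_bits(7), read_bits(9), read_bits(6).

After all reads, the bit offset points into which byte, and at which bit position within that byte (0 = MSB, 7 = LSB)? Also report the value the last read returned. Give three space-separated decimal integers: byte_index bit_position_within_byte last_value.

Read 1: bits[0:12] width=12 -> value=1296 (bin 010100010000); offset now 12 = byte 1 bit 4; 28 bits remain
Read 2: bits[12:19] width=7 -> value=77 (bin 1001101); offset now 19 = byte 2 bit 3; 21 bits remain
Read 3: bits[19:28] width=9 -> value=148 (bin 010010100); offset now 28 = byte 3 bit 4; 12 bits remain
Read 4: bits[28:34] width=6 -> value=55 (bin 110111); offset now 34 = byte 4 bit 2; 6 bits remain

Answer: 4 2 55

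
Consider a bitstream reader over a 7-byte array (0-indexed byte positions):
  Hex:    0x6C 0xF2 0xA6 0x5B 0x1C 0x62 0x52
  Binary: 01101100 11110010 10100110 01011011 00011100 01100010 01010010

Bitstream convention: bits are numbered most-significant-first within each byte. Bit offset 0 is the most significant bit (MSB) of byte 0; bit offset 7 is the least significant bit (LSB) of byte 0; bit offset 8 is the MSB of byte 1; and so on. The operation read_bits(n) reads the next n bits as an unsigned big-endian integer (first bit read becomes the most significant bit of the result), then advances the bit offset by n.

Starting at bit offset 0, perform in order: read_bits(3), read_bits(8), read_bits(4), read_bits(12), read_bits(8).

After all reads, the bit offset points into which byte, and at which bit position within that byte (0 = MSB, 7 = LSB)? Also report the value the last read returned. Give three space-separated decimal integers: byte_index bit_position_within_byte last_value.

Answer: 4 3 216

Derivation:
Read 1: bits[0:3] width=3 -> value=3 (bin 011); offset now 3 = byte 0 bit 3; 53 bits remain
Read 2: bits[3:11] width=8 -> value=103 (bin 01100111); offset now 11 = byte 1 bit 3; 45 bits remain
Read 3: bits[11:15] width=4 -> value=9 (bin 1001); offset now 15 = byte 1 bit 7; 41 bits remain
Read 4: bits[15:27] width=12 -> value=1330 (bin 010100110010); offset now 27 = byte 3 bit 3; 29 bits remain
Read 5: bits[27:35] width=8 -> value=216 (bin 11011000); offset now 35 = byte 4 bit 3; 21 bits remain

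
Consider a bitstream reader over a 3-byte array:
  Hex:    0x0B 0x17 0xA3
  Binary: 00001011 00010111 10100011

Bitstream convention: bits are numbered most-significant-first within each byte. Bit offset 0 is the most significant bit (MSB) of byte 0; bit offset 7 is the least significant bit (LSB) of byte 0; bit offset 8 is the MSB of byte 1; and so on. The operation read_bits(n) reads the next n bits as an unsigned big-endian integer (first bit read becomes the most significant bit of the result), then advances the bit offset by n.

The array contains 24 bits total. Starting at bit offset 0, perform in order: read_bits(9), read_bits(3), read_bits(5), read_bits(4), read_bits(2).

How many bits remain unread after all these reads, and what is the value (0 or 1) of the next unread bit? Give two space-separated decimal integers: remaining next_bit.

Read 1: bits[0:9] width=9 -> value=22 (bin 000010110); offset now 9 = byte 1 bit 1; 15 bits remain
Read 2: bits[9:12] width=3 -> value=1 (bin 001); offset now 12 = byte 1 bit 4; 12 bits remain
Read 3: bits[12:17] width=5 -> value=15 (bin 01111); offset now 17 = byte 2 bit 1; 7 bits remain
Read 4: bits[17:21] width=4 -> value=4 (bin 0100); offset now 21 = byte 2 bit 5; 3 bits remain
Read 5: bits[21:23] width=2 -> value=1 (bin 01); offset now 23 = byte 2 bit 7; 1 bits remain

Answer: 1 1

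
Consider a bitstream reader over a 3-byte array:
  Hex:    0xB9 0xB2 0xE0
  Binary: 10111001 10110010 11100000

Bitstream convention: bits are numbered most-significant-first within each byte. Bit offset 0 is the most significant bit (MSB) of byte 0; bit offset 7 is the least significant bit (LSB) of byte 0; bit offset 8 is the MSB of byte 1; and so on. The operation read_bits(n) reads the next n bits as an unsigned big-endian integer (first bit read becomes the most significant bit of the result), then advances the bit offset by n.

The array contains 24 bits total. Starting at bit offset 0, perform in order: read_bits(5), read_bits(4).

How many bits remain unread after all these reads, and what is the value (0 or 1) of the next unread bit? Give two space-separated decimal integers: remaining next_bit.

Read 1: bits[0:5] width=5 -> value=23 (bin 10111); offset now 5 = byte 0 bit 5; 19 bits remain
Read 2: bits[5:9] width=4 -> value=3 (bin 0011); offset now 9 = byte 1 bit 1; 15 bits remain

Answer: 15 0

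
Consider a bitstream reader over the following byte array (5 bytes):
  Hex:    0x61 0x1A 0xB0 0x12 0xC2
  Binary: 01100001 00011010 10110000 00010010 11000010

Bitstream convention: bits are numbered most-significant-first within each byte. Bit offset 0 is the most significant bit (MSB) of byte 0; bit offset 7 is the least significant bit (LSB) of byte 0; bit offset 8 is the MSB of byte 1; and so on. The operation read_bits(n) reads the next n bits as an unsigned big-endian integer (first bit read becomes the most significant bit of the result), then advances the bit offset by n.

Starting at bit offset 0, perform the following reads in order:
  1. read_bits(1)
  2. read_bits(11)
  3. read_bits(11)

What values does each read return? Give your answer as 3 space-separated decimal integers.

Answer: 0 1553 1368

Derivation:
Read 1: bits[0:1] width=1 -> value=0 (bin 0); offset now 1 = byte 0 bit 1; 39 bits remain
Read 2: bits[1:12] width=11 -> value=1553 (bin 11000010001); offset now 12 = byte 1 bit 4; 28 bits remain
Read 3: bits[12:23] width=11 -> value=1368 (bin 10101011000); offset now 23 = byte 2 bit 7; 17 bits remain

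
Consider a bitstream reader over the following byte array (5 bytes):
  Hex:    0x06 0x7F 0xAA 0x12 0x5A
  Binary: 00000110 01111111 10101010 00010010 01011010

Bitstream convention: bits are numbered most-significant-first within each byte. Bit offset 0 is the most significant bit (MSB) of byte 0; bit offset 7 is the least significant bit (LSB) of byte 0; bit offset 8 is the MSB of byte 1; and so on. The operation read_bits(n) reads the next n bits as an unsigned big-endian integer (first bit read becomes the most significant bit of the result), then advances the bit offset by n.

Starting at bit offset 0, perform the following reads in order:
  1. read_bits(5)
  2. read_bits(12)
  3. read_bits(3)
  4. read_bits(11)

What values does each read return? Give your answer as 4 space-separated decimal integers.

Answer: 0 3327 2 1289

Derivation:
Read 1: bits[0:5] width=5 -> value=0 (bin 00000); offset now 5 = byte 0 bit 5; 35 bits remain
Read 2: bits[5:17] width=12 -> value=3327 (bin 110011111111); offset now 17 = byte 2 bit 1; 23 bits remain
Read 3: bits[17:20] width=3 -> value=2 (bin 010); offset now 20 = byte 2 bit 4; 20 bits remain
Read 4: bits[20:31] width=11 -> value=1289 (bin 10100001001); offset now 31 = byte 3 bit 7; 9 bits remain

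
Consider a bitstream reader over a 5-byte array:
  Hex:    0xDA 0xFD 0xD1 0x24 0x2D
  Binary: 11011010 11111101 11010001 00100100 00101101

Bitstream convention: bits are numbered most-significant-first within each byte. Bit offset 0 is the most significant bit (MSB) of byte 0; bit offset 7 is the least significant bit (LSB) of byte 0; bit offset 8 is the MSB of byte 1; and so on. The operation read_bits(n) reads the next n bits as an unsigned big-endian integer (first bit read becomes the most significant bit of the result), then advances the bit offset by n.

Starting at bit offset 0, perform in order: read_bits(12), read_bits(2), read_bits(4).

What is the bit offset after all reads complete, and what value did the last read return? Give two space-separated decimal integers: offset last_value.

Answer: 18 7

Derivation:
Read 1: bits[0:12] width=12 -> value=3503 (bin 110110101111); offset now 12 = byte 1 bit 4; 28 bits remain
Read 2: bits[12:14] width=2 -> value=3 (bin 11); offset now 14 = byte 1 bit 6; 26 bits remain
Read 3: bits[14:18] width=4 -> value=7 (bin 0111); offset now 18 = byte 2 bit 2; 22 bits remain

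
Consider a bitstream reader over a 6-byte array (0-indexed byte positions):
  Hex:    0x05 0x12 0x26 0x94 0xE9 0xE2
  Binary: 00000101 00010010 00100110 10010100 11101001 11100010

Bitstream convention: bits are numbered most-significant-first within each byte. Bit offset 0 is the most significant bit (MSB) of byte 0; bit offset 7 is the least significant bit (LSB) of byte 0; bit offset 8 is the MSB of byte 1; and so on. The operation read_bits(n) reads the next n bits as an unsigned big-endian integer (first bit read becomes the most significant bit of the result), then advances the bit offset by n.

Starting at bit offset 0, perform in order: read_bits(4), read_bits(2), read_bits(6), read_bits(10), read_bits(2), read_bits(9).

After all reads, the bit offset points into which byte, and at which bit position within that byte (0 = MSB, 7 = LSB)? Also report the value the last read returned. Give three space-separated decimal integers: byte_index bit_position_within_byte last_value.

Answer: 4 1 297

Derivation:
Read 1: bits[0:4] width=4 -> value=0 (bin 0000); offset now 4 = byte 0 bit 4; 44 bits remain
Read 2: bits[4:6] width=2 -> value=1 (bin 01); offset now 6 = byte 0 bit 6; 42 bits remain
Read 3: bits[6:12] width=6 -> value=17 (bin 010001); offset now 12 = byte 1 bit 4; 36 bits remain
Read 4: bits[12:22] width=10 -> value=137 (bin 0010001001); offset now 22 = byte 2 bit 6; 26 bits remain
Read 5: bits[22:24] width=2 -> value=2 (bin 10); offset now 24 = byte 3 bit 0; 24 bits remain
Read 6: bits[24:33] width=9 -> value=297 (bin 100101001); offset now 33 = byte 4 bit 1; 15 bits remain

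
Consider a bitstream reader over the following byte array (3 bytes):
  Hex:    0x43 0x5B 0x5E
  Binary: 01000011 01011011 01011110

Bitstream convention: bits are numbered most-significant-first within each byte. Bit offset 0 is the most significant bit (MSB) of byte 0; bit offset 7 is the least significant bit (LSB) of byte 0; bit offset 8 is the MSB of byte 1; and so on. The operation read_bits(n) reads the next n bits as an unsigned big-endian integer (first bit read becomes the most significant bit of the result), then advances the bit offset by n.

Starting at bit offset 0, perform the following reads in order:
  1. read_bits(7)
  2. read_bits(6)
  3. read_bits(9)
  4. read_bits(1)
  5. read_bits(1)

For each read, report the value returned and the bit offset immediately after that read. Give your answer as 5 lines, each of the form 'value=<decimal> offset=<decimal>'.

Answer: value=33 offset=7
value=43 offset=13
value=215 offset=22
value=1 offset=23
value=0 offset=24

Derivation:
Read 1: bits[0:7] width=7 -> value=33 (bin 0100001); offset now 7 = byte 0 bit 7; 17 bits remain
Read 2: bits[7:13] width=6 -> value=43 (bin 101011); offset now 13 = byte 1 bit 5; 11 bits remain
Read 3: bits[13:22] width=9 -> value=215 (bin 011010111); offset now 22 = byte 2 bit 6; 2 bits remain
Read 4: bits[22:23] width=1 -> value=1 (bin 1); offset now 23 = byte 2 bit 7; 1 bits remain
Read 5: bits[23:24] width=1 -> value=0 (bin 0); offset now 24 = byte 3 bit 0; 0 bits remain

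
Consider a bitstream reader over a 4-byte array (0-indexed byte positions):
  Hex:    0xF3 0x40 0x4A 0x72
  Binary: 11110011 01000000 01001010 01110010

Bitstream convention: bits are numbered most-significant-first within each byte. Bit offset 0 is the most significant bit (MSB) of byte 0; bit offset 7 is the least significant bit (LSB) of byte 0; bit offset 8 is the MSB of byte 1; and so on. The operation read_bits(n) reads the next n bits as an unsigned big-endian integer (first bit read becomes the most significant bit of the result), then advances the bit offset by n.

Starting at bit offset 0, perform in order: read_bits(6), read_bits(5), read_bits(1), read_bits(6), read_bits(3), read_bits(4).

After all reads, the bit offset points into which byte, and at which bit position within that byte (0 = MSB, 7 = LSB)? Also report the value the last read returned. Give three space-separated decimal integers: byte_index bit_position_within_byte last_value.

Answer: 3 1 4

Derivation:
Read 1: bits[0:6] width=6 -> value=60 (bin 111100); offset now 6 = byte 0 bit 6; 26 bits remain
Read 2: bits[6:11] width=5 -> value=26 (bin 11010); offset now 11 = byte 1 bit 3; 21 bits remain
Read 3: bits[11:12] width=1 -> value=0 (bin 0); offset now 12 = byte 1 bit 4; 20 bits remain
Read 4: bits[12:18] width=6 -> value=1 (bin 000001); offset now 18 = byte 2 bit 2; 14 bits remain
Read 5: bits[18:21] width=3 -> value=1 (bin 001); offset now 21 = byte 2 bit 5; 11 bits remain
Read 6: bits[21:25] width=4 -> value=4 (bin 0100); offset now 25 = byte 3 bit 1; 7 bits remain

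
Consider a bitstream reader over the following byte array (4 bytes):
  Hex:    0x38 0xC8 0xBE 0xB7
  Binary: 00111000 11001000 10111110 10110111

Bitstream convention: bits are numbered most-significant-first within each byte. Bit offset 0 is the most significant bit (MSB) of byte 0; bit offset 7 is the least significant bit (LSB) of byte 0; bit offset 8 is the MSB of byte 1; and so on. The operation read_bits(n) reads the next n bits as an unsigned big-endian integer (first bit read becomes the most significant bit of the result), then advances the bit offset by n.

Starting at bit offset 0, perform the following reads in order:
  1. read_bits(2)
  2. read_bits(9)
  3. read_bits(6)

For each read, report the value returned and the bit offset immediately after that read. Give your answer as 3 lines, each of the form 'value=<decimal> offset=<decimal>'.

Read 1: bits[0:2] width=2 -> value=0 (bin 00); offset now 2 = byte 0 bit 2; 30 bits remain
Read 2: bits[2:11] width=9 -> value=454 (bin 111000110); offset now 11 = byte 1 bit 3; 21 bits remain
Read 3: bits[11:17] width=6 -> value=17 (bin 010001); offset now 17 = byte 2 bit 1; 15 bits remain

Answer: value=0 offset=2
value=454 offset=11
value=17 offset=17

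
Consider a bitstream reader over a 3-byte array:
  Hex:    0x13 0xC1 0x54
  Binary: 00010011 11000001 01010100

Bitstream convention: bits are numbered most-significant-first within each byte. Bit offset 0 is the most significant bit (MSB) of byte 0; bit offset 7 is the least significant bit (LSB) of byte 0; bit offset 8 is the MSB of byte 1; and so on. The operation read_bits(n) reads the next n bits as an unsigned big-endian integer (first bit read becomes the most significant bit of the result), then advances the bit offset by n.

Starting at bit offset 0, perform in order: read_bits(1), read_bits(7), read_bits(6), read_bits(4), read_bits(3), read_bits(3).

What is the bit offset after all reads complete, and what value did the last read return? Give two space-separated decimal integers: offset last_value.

Answer: 24 4

Derivation:
Read 1: bits[0:1] width=1 -> value=0 (bin 0); offset now 1 = byte 0 bit 1; 23 bits remain
Read 2: bits[1:8] width=7 -> value=19 (bin 0010011); offset now 8 = byte 1 bit 0; 16 bits remain
Read 3: bits[8:14] width=6 -> value=48 (bin 110000); offset now 14 = byte 1 bit 6; 10 bits remain
Read 4: bits[14:18] width=4 -> value=5 (bin 0101); offset now 18 = byte 2 bit 2; 6 bits remain
Read 5: bits[18:21] width=3 -> value=2 (bin 010); offset now 21 = byte 2 bit 5; 3 bits remain
Read 6: bits[21:24] width=3 -> value=4 (bin 100); offset now 24 = byte 3 bit 0; 0 bits remain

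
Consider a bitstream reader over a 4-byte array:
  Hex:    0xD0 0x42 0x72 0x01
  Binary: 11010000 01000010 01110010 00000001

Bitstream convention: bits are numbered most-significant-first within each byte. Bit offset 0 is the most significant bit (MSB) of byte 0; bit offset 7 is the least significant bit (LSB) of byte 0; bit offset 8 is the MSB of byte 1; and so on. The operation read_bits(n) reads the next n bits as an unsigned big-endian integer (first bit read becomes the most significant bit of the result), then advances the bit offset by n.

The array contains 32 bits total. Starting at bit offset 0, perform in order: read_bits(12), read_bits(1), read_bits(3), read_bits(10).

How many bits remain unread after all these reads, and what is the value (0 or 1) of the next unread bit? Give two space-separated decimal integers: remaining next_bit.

Read 1: bits[0:12] width=12 -> value=3332 (bin 110100000100); offset now 12 = byte 1 bit 4; 20 bits remain
Read 2: bits[12:13] width=1 -> value=0 (bin 0); offset now 13 = byte 1 bit 5; 19 bits remain
Read 3: bits[13:16] width=3 -> value=2 (bin 010); offset now 16 = byte 2 bit 0; 16 bits remain
Read 4: bits[16:26] width=10 -> value=456 (bin 0111001000); offset now 26 = byte 3 bit 2; 6 bits remain

Answer: 6 0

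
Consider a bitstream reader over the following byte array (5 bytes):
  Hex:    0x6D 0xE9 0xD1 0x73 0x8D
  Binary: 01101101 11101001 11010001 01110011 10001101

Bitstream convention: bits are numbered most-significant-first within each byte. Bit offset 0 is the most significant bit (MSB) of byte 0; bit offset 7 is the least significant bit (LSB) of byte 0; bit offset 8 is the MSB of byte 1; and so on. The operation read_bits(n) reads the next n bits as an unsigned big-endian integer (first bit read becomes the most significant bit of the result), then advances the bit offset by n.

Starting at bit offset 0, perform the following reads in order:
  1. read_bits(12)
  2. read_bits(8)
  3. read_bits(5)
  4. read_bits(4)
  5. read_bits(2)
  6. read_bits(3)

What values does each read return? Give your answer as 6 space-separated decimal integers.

Answer: 1758 157 2 14 1 6

Derivation:
Read 1: bits[0:12] width=12 -> value=1758 (bin 011011011110); offset now 12 = byte 1 bit 4; 28 bits remain
Read 2: bits[12:20] width=8 -> value=157 (bin 10011101); offset now 20 = byte 2 bit 4; 20 bits remain
Read 3: bits[20:25] width=5 -> value=2 (bin 00010); offset now 25 = byte 3 bit 1; 15 bits remain
Read 4: bits[25:29] width=4 -> value=14 (bin 1110); offset now 29 = byte 3 bit 5; 11 bits remain
Read 5: bits[29:31] width=2 -> value=1 (bin 01); offset now 31 = byte 3 bit 7; 9 bits remain
Read 6: bits[31:34] width=3 -> value=6 (bin 110); offset now 34 = byte 4 bit 2; 6 bits remain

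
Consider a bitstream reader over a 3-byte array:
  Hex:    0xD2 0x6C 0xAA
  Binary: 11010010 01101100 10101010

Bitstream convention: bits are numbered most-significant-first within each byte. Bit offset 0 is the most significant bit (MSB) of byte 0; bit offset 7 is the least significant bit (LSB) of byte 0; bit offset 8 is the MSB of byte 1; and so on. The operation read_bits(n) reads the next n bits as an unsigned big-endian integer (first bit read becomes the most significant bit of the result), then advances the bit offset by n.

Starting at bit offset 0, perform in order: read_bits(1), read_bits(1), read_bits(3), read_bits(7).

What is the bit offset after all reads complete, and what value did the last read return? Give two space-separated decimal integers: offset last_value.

Read 1: bits[0:1] width=1 -> value=1 (bin 1); offset now 1 = byte 0 bit 1; 23 bits remain
Read 2: bits[1:2] width=1 -> value=1 (bin 1); offset now 2 = byte 0 bit 2; 22 bits remain
Read 3: bits[2:5] width=3 -> value=2 (bin 010); offset now 5 = byte 0 bit 5; 19 bits remain
Read 4: bits[5:12] width=7 -> value=38 (bin 0100110); offset now 12 = byte 1 bit 4; 12 bits remain

Answer: 12 38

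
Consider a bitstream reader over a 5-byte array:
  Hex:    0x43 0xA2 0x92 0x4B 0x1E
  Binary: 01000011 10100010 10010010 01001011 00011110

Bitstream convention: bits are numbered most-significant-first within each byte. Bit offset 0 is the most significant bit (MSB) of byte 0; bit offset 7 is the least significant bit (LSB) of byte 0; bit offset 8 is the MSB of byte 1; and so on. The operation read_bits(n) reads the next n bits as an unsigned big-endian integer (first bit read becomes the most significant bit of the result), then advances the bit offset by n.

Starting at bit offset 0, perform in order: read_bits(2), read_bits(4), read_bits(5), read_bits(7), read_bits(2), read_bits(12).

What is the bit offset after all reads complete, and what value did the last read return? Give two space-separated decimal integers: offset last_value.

Answer: 32 587

Derivation:
Read 1: bits[0:2] width=2 -> value=1 (bin 01); offset now 2 = byte 0 bit 2; 38 bits remain
Read 2: bits[2:6] width=4 -> value=0 (bin 0000); offset now 6 = byte 0 bit 6; 34 bits remain
Read 3: bits[6:11] width=5 -> value=29 (bin 11101); offset now 11 = byte 1 bit 3; 29 bits remain
Read 4: bits[11:18] width=7 -> value=10 (bin 0001010); offset now 18 = byte 2 bit 2; 22 bits remain
Read 5: bits[18:20] width=2 -> value=1 (bin 01); offset now 20 = byte 2 bit 4; 20 bits remain
Read 6: bits[20:32] width=12 -> value=587 (bin 001001001011); offset now 32 = byte 4 bit 0; 8 bits remain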